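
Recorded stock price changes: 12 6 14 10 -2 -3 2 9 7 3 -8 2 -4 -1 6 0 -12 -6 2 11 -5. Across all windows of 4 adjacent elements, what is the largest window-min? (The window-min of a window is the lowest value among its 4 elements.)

Window mins for each of the 18 positions:
[12, 6, 14, 10] → min 6
[6, 14, 10, -2] → min -2
[14, 10, -2, -3] → min -3
[10, -2, -3, 2] → min -3
[-2, -3, 2, 9] → min -3
[-3, 2, 9, 7] → min -3
[2, 9, 7, 3] → min 2
[9, 7, 3, -8] → min -8
[7, 3, -8, 2] → min -8
[3, -8, 2, -4] → min -8
[-8, 2, -4, -1] → min -8
[2, -4, -1, 6] → min -4
[-4, -1, 6, 0] → min -4
[-1, 6, 0, -12] → min -12
[6, 0, -12, -6] → min -12
[0, -12, -6, 2] → min -12
[-12, -6, 2, 11] → min -12
[-6, 2, 11, -5] → min -6
Largest of these is 6.

6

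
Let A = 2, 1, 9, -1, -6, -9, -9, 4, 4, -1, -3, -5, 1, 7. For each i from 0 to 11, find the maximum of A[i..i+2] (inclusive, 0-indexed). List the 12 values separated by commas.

9, 9, 9, -1, -6, 4, 4, 4, 4, -1, 1, 7

[2, 1, 9] → max 9
[1, 9, -1] → max 9
[9, -1, -6] → max 9
[-1, -6, -9] → max -1
[-6, -9, -9] → max -6
[-9, -9, 4] → max 4
[-9, 4, 4] → max 4
[4, 4, -1] → max 4
[4, -1, -3] → max 4
[-1, -3, -5] → max -1
[-3, -5, 1] → max 1
[-5, 1, 7] → max 7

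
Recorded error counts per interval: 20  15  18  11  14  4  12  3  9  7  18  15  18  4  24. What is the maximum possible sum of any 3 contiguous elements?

53

Window sums for each of the 13 positions:
(20, 15, 18) → sum 53
(15, 18, 11) → sum 44
(18, 11, 14) → sum 43
(11, 14, 4) → sum 29
(14, 4, 12) → sum 30
(4, 12, 3) → sum 19
(12, 3, 9) → sum 24
(3, 9, 7) → sum 19
(9, 7, 18) → sum 34
(7, 18, 15) → sum 40
(18, 15, 18) → sum 51
(15, 18, 4) → sum 37
(18, 4, 24) → sum 46
Maximum of these is 53.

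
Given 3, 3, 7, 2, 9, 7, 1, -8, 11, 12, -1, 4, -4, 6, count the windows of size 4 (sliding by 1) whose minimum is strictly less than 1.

7

[3, 3, 7, 2] → min 2
[3, 7, 2, 9] → min 2
[7, 2, 9, 7] → min 2
[2, 9, 7, 1] → min 1
[9, 7, 1, -8] → min -8  < 1 ✓
[7, 1, -8, 11] → min -8  < 1 ✓
[1, -8, 11, 12] → min -8  < 1 ✓
[-8, 11, 12, -1] → min -8  < 1 ✓
[11, 12, -1, 4] → min -1  < 1 ✓
[12, -1, 4, -4] → min -4  < 1 ✓
[-1, 4, -4, 6] → min -4  < 1 ✓
7 windows satisfy the condition.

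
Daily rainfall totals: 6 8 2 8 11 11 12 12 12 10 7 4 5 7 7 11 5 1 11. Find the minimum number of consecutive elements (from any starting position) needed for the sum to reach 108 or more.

12

Extend right; whenever the sum reaches 108, record the length and shrink from the left:
add 6: running sum 6 < 108
add 8: running sum 14 < 108
add 2: running sum 16 < 108
add 8: running sum 24 < 108
add 11: running sum 35 < 108
add 11: running sum 46 < 108
add 12: running sum 58 < 108
add 12: running sum 70 < 108
add 12: running sum 82 < 108
add 10: running sum 92 < 108
add 7: running sum 99 < 108
add 4: running sum 103 < 108
add 5: shortest ending here [6, 8, 2, 8, 11, 11, 12, 12, 12, 10, 7, 4, 5] sum 108, len 13
add 7: shortest ending here [8, 2, 8, 11, 11, 12, 12, 12, 10, 7, 4, 5, 7] sum 109, len 13
add 7: shortest ending here [2, 8, 11, 11, 12, 12, 12, 10, 7, 4, 5, 7, 7] sum 108, len 13
add 11: shortest ending here [11, 11, 12, 12, 12, 10, 7, 4, 5, 7, 7, 11] sum 109, len 12
add 5: shortest ending here [11, 11, 12, 12, 12, 10, 7, 4, 5, 7, 7, 11, 5] sum 114, len 13
add 1: shortest ending here [11, 11, 12, 12, 12, 10, 7, 4, 5, 7, 7, 11, 5, 1] sum 115, len 14
add 11: shortest ending here [11, 12, 12, 12, 10, 7, 4, 5, 7, 7, 11, 5, 1, 11] sum 115, len 14
Shortest qualifying length: 12.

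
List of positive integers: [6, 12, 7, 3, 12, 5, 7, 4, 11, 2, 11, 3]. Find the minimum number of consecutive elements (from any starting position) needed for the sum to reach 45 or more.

6

Extend right; whenever the sum reaches 45, record the length and shrink from the left:
add 6: running sum 6 < 45
add 12: running sum 18 < 45
add 7: running sum 25 < 45
add 3: running sum 28 < 45
add 12: running sum 40 < 45
add 5: shortest ending here [6, 12, 7, 3, 12, 5] sum 45, len 6
add 7: shortest ending here [12, 7, 3, 12, 5, 7] sum 46, len 6
add 4: shortest ending here [12, 7, 3, 12, 5, 7, 4] sum 50, len 7
add 11: shortest ending here [7, 3, 12, 5, 7, 4, 11] sum 49, len 7
add 2: shortest ending here [7, 3, 12, 5, 7, 4, 11, 2] sum 51, len 8
add 11: shortest ending here [12, 5, 7, 4, 11, 2, 11] sum 52, len 7
add 3: shortest ending here [12, 5, 7, 4, 11, 2, 11, 3] sum 55, len 8
Shortest qualifying length: 6.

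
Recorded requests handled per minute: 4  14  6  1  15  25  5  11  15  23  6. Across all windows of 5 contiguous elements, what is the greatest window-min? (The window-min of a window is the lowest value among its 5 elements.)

5

[4, 14, 6, 1, 15] → min 1
[14, 6, 1, 15, 25] → min 1
[6, 1, 15, 25, 5] → min 1
[1, 15, 25, 5, 11] → min 1
[15, 25, 5, 11, 15] → min 5
[25, 5, 11, 15, 23] → min 5
[5, 11, 15, 23, 6] → min 5
Greatest of these is 5.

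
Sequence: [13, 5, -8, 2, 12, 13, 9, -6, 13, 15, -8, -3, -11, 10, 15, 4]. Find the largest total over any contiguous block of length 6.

56

Window sums for each of the 11 positions:
13 5 -8 2 12 13 → sum 37
5 -8 2 12 13 9 → sum 33
-8 2 12 13 9 -6 → sum 22
2 12 13 9 -6 13 → sum 43
12 13 9 -6 13 15 → sum 56
13 9 -6 13 15 -8 → sum 36
9 -6 13 15 -8 -3 → sum 20
-6 13 15 -8 -3 -11 → sum 0
13 15 -8 -3 -11 10 → sum 16
15 -8 -3 -11 10 15 → sum 18
-8 -3 -11 10 15 4 → sum 7
Largest of these is 56.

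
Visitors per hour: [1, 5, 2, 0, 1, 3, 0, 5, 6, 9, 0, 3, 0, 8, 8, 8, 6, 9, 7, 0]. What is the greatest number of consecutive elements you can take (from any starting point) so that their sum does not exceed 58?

15

add 1: [1] sum 1, len 1
add 5: [1, 5] sum 6, len 2
add 2: [1, 5, 2] sum 8, len 3
add 0: [1, 5, 2, 0] sum 8, len 4
add 1: [1, 5, 2, 0, 1] sum 9, len 5
add 3: [1, 5, 2, 0, 1, 3] sum 12, len 6
add 0: [1, 5, 2, 0, 1, 3, 0] sum 12, len 7
add 5: [1, 5, 2, 0, 1, 3, 0, 5] sum 17, len 8
add 6: [1, 5, 2, 0, 1, 3, 0, 5, 6] sum 23, len 9
add 9: [1, 5, 2, 0, 1, 3, 0, 5, 6, 9] sum 32, len 10
add 0: [1, 5, 2, 0, 1, 3, 0, 5, 6, 9, 0] sum 32, len 11
add 3: [1, 5, 2, 0, 1, 3, 0, 5, 6, 9, 0, 3] sum 35, len 12
add 0: [1, 5, 2, 0, 1, 3, 0, 5, 6, 9, 0, 3, 0] sum 35, len 13
add 8: [1, 5, 2, 0, 1, 3, 0, 5, 6, 9, 0, 3, 0, 8] sum 43, len 14
add 8: [1, 5, 2, 0, 1, 3, 0, 5, 6, 9, 0, 3, 0, 8, 8] sum 51, len 15
add 8: [5, 2, 0, 1, 3, 0, 5, 6, 9, 0, 3, 0, 8, 8, 8] sum 58, len 15
add 6: [0, 1, 3, 0, 5, 6, 9, 0, 3, 0, 8, 8, 8, 6] sum 57, len 14
add 9: [6, 9, 0, 3, 0, 8, 8, 8, 6, 9] sum 57, len 10
add 7: [9, 0, 3, 0, 8, 8, 8, 6, 9, 7] sum 58, len 10
add 0: [9, 0, 3, 0, 8, 8, 8, 6, 9, 7, 0] sum 58, len 11
Longest length seen: 15.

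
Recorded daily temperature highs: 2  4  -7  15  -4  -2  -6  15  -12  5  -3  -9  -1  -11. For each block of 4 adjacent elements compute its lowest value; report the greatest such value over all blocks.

(2, 4, -7, 15) → min -7
(4, -7, 15, -4) → min -7
(-7, 15, -4, -2) → min -7
(15, -4, -2, -6) → min -6
(-4, -2, -6, 15) → min -6
(-2, -6, 15, -12) → min -12
(-6, 15, -12, 5) → min -12
(15, -12, 5, -3) → min -12
(-12, 5, -3, -9) → min -12
(5, -3, -9, -1) → min -9
(-3, -9, -1, -11) → min -11
Greatest of these is -6.

-6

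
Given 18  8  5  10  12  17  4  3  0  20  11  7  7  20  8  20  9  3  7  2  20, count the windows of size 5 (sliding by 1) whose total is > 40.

15

(18, 8, 5, 10, 12) → sum 53  > 40 ✓
(8, 5, 10, 12, 17) → sum 52  > 40 ✓
(5, 10, 12, 17, 4) → sum 48  > 40 ✓
(10, 12, 17, 4, 3) → sum 46  > 40 ✓
(12, 17, 4, 3, 0) → sum 36
(17, 4, 3, 0, 20) → sum 44  > 40 ✓
(4, 3, 0, 20, 11) → sum 38
(3, 0, 20, 11, 7) → sum 41  > 40 ✓
(0, 20, 11, 7, 7) → sum 45  > 40 ✓
(20, 11, 7, 7, 20) → sum 65  > 40 ✓
(11, 7, 7, 20, 8) → sum 53  > 40 ✓
(7, 7, 20, 8, 20) → sum 62  > 40 ✓
(7, 20, 8, 20, 9) → sum 64  > 40 ✓
(20, 8, 20, 9, 3) → sum 60  > 40 ✓
(8, 20, 9, 3, 7) → sum 47  > 40 ✓
(20, 9, 3, 7, 2) → sum 41  > 40 ✓
(9, 3, 7, 2, 20) → sum 41  > 40 ✓
15 windows satisfy the condition.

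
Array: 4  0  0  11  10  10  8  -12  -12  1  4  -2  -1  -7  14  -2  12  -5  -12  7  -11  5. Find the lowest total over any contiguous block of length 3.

[4, 0, 0] → sum 4
[0, 0, 11] → sum 11
[0, 11, 10] → sum 21
[11, 10, 10] → sum 31
[10, 10, 8] → sum 28
[10, 8, -12] → sum 6
[8, -12, -12] → sum -16
[-12, -12, 1] → sum -23
[-12, 1, 4] → sum -7
[1, 4, -2] → sum 3
[4, -2, -1] → sum 1
[-2, -1, -7] → sum -10
[-1, -7, 14] → sum 6
[-7, 14, -2] → sum 5
[14, -2, 12] → sum 24
[-2, 12, -5] → sum 5
[12, -5, -12] → sum -5
[-5, -12, 7] → sum -10
[-12, 7, -11] → sum -16
[7, -11, 5] → sum 1
Lowest of these is -23.

-23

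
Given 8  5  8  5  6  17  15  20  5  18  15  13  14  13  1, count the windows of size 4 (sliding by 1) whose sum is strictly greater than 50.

(8, 5, 8, 5) → sum 26
(5, 8, 5, 6) → sum 24
(8, 5, 6, 17) → sum 36
(5, 6, 17, 15) → sum 43
(6, 17, 15, 20) → sum 58  > 50 ✓
(17, 15, 20, 5) → sum 57  > 50 ✓
(15, 20, 5, 18) → sum 58  > 50 ✓
(20, 5, 18, 15) → sum 58  > 50 ✓
(5, 18, 15, 13) → sum 51  > 50 ✓
(18, 15, 13, 14) → sum 60  > 50 ✓
(15, 13, 14, 13) → sum 55  > 50 ✓
(13, 14, 13, 1) → sum 41
7 windows satisfy the condition.

7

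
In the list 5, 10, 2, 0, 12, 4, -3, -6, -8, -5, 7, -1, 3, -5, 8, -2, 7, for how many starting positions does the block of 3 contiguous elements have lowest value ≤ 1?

(5, 10, 2) → min 2
(10, 2, 0) → min 0  ≤ 1 ✓
(2, 0, 12) → min 0  ≤ 1 ✓
(0, 12, 4) → min 0  ≤ 1 ✓
(12, 4, -3) → min -3  ≤ 1 ✓
(4, -3, -6) → min -6  ≤ 1 ✓
(-3, -6, -8) → min -8  ≤ 1 ✓
(-6, -8, -5) → min -8  ≤ 1 ✓
(-8, -5, 7) → min -8  ≤ 1 ✓
(-5, 7, -1) → min -5  ≤ 1 ✓
(7, -1, 3) → min -1  ≤ 1 ✓
(-1, 3, -5) → min -5  ≤ 1 ✓
(3, -5, 8) → min -5  ≤ 1 ✓
(-5, 8, -2) → min -5  ≤ 1 ✓
(8, -2, 7) → min -2  ≤ 1 ✓
14 windows satisfy the condition.

14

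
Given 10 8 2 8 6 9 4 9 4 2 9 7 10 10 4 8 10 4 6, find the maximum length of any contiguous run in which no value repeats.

add 10: [10] len 1
add 8: [10, 8] len 2
add 2: [10, 8, 2] len 3
add 8 (repeat 8, move left end past it): [2, 8] len 2
add 6: [2, 8, 6] len 3
add 9: [2, 8, 6, 9] len 4
add 4: [2, 8, 6, 9, 4] len 5
add 9 (repeat 9, move left end past it): [4, 9] len 2
add 4 (repeat 4, move left end past it): [9, 4] len 2
add 2: [9, 4, 2] len 3
add 9 (repeat 9, move left end past it): [4, 2, 9] len 3
add 7: [4, 2, 9, 7] len 4
add 10: [4, 2, 9, 7, 10] len 5
add 10 (repeat 10, move left end past it): [10] len 1
add 4: [10, 4] len 2
add 8: [10, 4, 8] len 3
add 10 (repeat 10, move left end past it): [4, 8, 10] len 3
add 4 (repeat 4, move left end past it): [8, 10, 4] len 3
add 6: [8, 10, 4, 6] len 4
Longest all-distinct length: 5.

5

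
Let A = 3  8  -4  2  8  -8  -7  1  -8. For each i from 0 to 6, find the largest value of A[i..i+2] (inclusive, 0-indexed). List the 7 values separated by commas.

(3, 8, -4) → max 8
(8, -4, 2) → max 8
(-4, 2, 8) → max 8
(2, 8, -8) → max 8
(8, -8, -7) → max 8
(-8, -7, 1) → max 1
(-7, 1, -8) → max 1

8, 8, 8, 8, 8, 1, 1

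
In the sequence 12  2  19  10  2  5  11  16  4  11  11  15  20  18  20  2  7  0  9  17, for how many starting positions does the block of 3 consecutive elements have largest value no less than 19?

8

[12, 2, 19] → max 19  ≥ 19 ✓
[2, 19, 10] → max 19  ≥ 19 ✓
[19, 10, 2] → max 19  ≥ 19 ✓
[10, 2, 5] → max 10
[2, 5, 11] → max 11
[5, 11, 16] → max 16
[11, 16, 4] → max 16
[16, 4, 11] → max 16
[4, 11, 11] → max 11
[11, 11, 15] → max 15
[11, 15, 20] → max 20  ≥ 19 ✓
[15, 20, 18] → max 20  ≥ 19 ✓
[20, 18, 20] → max 20  ≥ 19 ✓
[18, 20, 2] → max 20  ≥ 19 ✓
[20, 2, 7] → max 20  ≥ 19 ✓
[2, 7, 0] → max 7
[7, 0, 9] → max 9
[0, 9, 17] → max 17
8 windows satisfy the condition.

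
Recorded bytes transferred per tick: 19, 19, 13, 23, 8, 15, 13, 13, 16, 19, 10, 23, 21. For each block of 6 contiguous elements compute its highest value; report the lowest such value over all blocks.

(19, 19, 13, 23, 8, 15) → max 23
(19, 13, 23, 8, 15, 13) → max 23
(13, 23, 8, 15, 13, 13) → max 23
(23, 8, 15, 13, 13, 16) → max 23
(8, 15, 13, 13, 16, 19) → max 19
(15, 13, 13, 16, 19, 10) → max 19
(13, 13, 16, 19, 10, 23) → max 23
(13, 16, 19, 10, 23, 21) → max 23
Lowest of these is 19.

19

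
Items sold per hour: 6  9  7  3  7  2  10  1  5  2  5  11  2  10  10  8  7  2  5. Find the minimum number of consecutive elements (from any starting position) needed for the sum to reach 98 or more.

16

add 6: running sum 6 < 98
add 9: running sum 15 < 98
add 7: running sum 22 < 98
add 3: running sum 25 < 98
add 7: running sum 32 < 98
add 2: running sum 34 < 98
add 10: running sum 44 < 98
add 1: running sum 45 < 98
add 5: running sum 50 < 98
add 2: running sum 52 < 98
add 5: running sum 57 < 98
add 11: running sum 68 < 98
add 2: running sum 70 < 98
add 10: running sum 80 < 98
add 10: running sum 90 < 98
end 15: [6, 9, 7, 3, 7, 2, 10, 1, 5, 2, 5, 11, 2, 10, 10, 8] sum 98, len 16
end 16: [9, 7, 3, 7, 2, 10, 1, 5, 2, 5, 11, 2, 10, 10, 8, 7] sum 99, len 16
end 17: [9, 7, 3, 7, 2, 10, 1, 5, 2, 5, 11, 2, 10, 10, 8, 7, 2] sum 101, len 17
end 18: [9, 7, 3, 7, 2, 10, 1, 5, 2, 5, 11, 2, 10, 10, 8, 7, 2, 5] sum 106, len 18
Shortest qualifying length: 16.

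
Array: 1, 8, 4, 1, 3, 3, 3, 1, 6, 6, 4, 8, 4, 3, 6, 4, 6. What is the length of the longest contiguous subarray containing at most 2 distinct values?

[1] 1 distinct, len 1
[1, 8] 2 distinct, len 2
[8, 4] 2 distinct, len 2
[4, 1] 2 distinct, len 2
[1, 3] 2 distinct, len 2
[1, 3, 3] 2 distinct, len 3
[1, 3, 3, 3] 2 distinct, len 4
[1, 3, 3, 3, 1] 2 distinct, len 5
[1, 6] 2 distinct, len 2
[1, 6, 6] 2 distinct, len 3
[6, 6, 4] 2 distinct, len 3
[4, 8] 2 distinct, len 2
[4, 8, 4] 2 distinct, len 3
[4, 3] 2 distinct, len 2
[3, 6] 2 distinct, len 2
[6, 4] 2 distinct, len 2
[6, 4, 6] 2 distinct, len 3
Longest length with ≤2 distinct: 5.

5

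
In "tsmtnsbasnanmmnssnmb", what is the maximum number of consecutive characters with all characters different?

6

add t: [t] len 1
add s: [t, s] len 2
add m: [t, s, m] len 3
add t (repeat t, move left end past it): [s, m, t] len 3
add n: [s, m, t, n] len 4
add s (repeat s, move left end past it): [m, t, n, s] len 4
add b: [m, t, n, s, b] len 5
add a: [m, t, n, s, b, a] len 6
add s (repeat s, move left end past it): [b, a, s] len 3
add n: [b, a, s, n] len 4
add a (repeat a, move left end past it): [s, n, a] len 3
add n (repeat n, move left end past it): [a, n] len 2
add m: [a, n, m] len 3
add m (repeat m, move left end past it): [m] len 1
add n: [m, n] len 2
add s: [m, n, s] len 3
add s (repeat s, move left end past it): [s] len 1
add n: [s, n] len 2
add m: [s, n, m] len 3
add b: [s, n, m, b] len 4
Longest all-distinct length: 6.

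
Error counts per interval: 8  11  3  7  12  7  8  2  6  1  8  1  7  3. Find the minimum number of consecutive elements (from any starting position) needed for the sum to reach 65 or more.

10

add 8: running sum 8 < 65
add 11: running sum 19 < 65
add 3: running sum 22 < 65
add 7: running sum 29 < 65
add 12: running sum 41 < 65
add 7: running sum 48 < 65
add 8: running sum 56 < 65
add 2: running sum 58 < 65
add 6: running sum 64 < 65
add 1: shortest ending here [8, 11, 3, 7, 12, 7, 8, 2, 6, 1] sum 65, len 10
add 8: shortest ending here [11, 3, 7, 12, 7, 8, 2, 6, 1, 8] sum 65, len 10
add 1: shortest ending here [11, 3, 7, 12, 7, 8, 2, 6, 1, 8, 1] sum 66, len 11
add 7: shortest ending here [11, 3, 7, 12, 7, 8, 2, 6, 1, 8, 1, 7] sum 73, len 12
add 3: shortest ending here [3, 7, 12, 7, 8, 2, 6, 1, 8, 1, 7, 3] sum 65, len 12
Shortest qualifying length: 10.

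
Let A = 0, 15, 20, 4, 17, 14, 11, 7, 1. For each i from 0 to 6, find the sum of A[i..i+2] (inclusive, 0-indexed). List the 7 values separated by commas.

35, 39, 41, 35, 42, 32, 19

[0, 15, 20] → sum 35
[15, 20, 4] → sum 39
[20, 4, 17] → sum 41
[4, 17, 14] → sum 35
[17, 14, 11] → sum 42
[14, 11, 7] → sum 32
[11, 7, 1] → sum 19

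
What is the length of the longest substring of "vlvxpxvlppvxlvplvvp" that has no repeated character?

4

add v: [v] len 1
add l: [v, l] len 2
add v (repeat v, move left end past it): [l, v] len 2
add x: [l, v, x] len 3
add p: [l, v, x, p] len 4
add x (repeat x, move left end past it): [p, x] len 2
add v: [p, x, v] len 3
add l: [p, x, v, l] len 4
add p (repeat p, move left end past it): [x, v, l, p] len 4
add p (repeat p, move left end past it): [p] len 1
add v: [p, v] len 2
add x: [p, v, x] len 3
add l: [p, v, x, l] len 4
add v (repeat v, move left end past it): [x, l, v] len 3
add p: [x, l, v, p] len 4
add l (repeat l, move left end past it): [v, p, l] len 3
add v (repeat v, move left end past it): [p, l, v] len 3
add v (repeat v, move left end past it): [v] len 1
add p: [v, p] len 2
Longest all-distinct length: 4.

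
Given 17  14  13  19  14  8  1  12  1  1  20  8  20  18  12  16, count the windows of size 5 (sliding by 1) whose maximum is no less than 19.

[17, 14, 13, 19, 14] → max 19  ≥ 19 ✓
[14, 13, 19, 14, 8] → max 19  ≥ 19 ✓
[13, 19, 14, 8, 1] → max 19  ≥ 19 ✓
[19, 14, 8, 1, 12] → max 19  ≥ 19 ✓
[14, 8, 1, 12, 1] → max 14
[8, 1, 12, 1, 1] → max 12
[1, 12, 1, 1, 20] → max 20  ≥ 19 ✓
[12, 1, 1, 20, 8] → max 20  ≥ 19 ✓
[1, 1, 20, 8, 20] → max 20  ≥ 19 ✓
[1, 20, 8, 20, 18] → max 20  ≥ 19 ✓
[20, 8, 20, 18, 12] → max 20  ≥ 19 ✓
[8, 20, 18, 12, 16] → max 20  ≥ 19 ✓
10 windows satisfy the condition.

10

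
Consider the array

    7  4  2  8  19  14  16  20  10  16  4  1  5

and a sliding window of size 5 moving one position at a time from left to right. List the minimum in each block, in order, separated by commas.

(7, 4, 2, 8, 19) → min 2
(4, 2, 8, 19, 14) → min 2
(2, 8, 19, 14, 16) → min 2
(8, 19, 14, 16, 20) → min 8
(19, 14, 16, 20, 10) → min 10
(14, 16, 20, 10, 16) → min 10
(16, 20, 10, 16, 4) → min 4
(20, 10, 16, 4, 1) → min 1
(10, 16, 4, 1, 5) → min 1

2, 2, 2, 8, 10, 10, 4, 1, 1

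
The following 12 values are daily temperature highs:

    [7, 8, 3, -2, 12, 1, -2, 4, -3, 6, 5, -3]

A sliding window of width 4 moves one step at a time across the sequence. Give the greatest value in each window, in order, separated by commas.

(7, 8, 3, -2) → max 8
(8, 3, -2, 12) → max 12
(3, -2, 12, 1) → max 12
(-2, 12, 1, -2) → max 12
(12, 1, -2, 4) → max 12
(1, -2, 4, -3) → max 4
(-2, 4, -3, 6) → max 6
(4, -3, 6, 5) → max 6
(-3, 6, 5, -3) → max 6

8, 12, 12, 12, 12, 4, 6, 6, 6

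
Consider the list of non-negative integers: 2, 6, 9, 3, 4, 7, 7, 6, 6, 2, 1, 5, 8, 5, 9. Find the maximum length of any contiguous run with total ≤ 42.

Extend to the right; shrink from the left whenever the sum exceeds 42:
add 2: [2] sum 2, len 1
add 6: [2, 6] sum 8, len 2
add 9: [2, 6, 9] sum 17, len 3
add 3: [2, 6, 9, 3] sum 20, len 4
add 4: [2, 6, 9, 3, 4] sum 24, len 5
add 7: [2, 6, 9, 3, 4, 7] sum 31, len 6
add 7: [2, 6, 9, 3, 4, 7, 7] sum 38, len 7
add 6: [6, 9, 3, 4, 7, 7, 6] sum 42, len 7
add 6: [9, 3, 4, 7, 7, 6, 6] sum 42, len 7
add 2: [3, 4, 7, 7, 6, 6, 2] sum 35, len 7
add 1: [3, 4, 7, 7, 6, 6, 2, 1] sum 36, len 8
add 5: [3, 4, 7, 7, 6, 6, 2, 1, 5] sum 41, len 9
add 8: [7, 7, 6, 6, 2, 1, 5, 8] sum 42, len 8
add 5: [7, 6, 6, 2, 1, 5, 8, 5] sum 40, len 8
add 9: [6, 6, 2, 1, 5, 8, 5, 9] sum 42, len 8
Longest length seen: 9.

9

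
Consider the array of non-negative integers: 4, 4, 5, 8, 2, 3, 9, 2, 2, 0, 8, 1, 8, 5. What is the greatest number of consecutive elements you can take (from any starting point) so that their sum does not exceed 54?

12

Extend to the right; shrink from the left whenever the sum exceeds 54:
add 4: [4] sum 4, len 1
add 4: [4, 4] sum 8, len 2
add 5: [4, 4, 5] sum 13, len 3
add 8: [4, 4, 5, 8] sum 21, len 4
add 2: [4, 4, 5, 8, 2] sum 23, len 5
add 3: [4, 4, 5, 8, 2, 3] sum 26, len 6
add 9: [4, 4, 5, 8, 2, 3, 9] sum 35, len 7
add 2: [4, 4, 5, 8, 2, 3, 9, 2] sum 37, len 8
add 2: [4, 4, 5, 8, 2, 3, 9, 2, 2] sum 39, len 9
add 0: [4, 4, 5, 8, 2, 3, 9, 2, 2, 0] sum 39, len 10
add 8: [4, 4, 5, 8, 2, 3, 9, 2, 2, 0, 8] sum 47, len 11
add 1: [4, 4, 5, 8, 2, 3, 9, 2, 2, 0, 8, 1] sum 48, len 12
add 8: [4, 5, 8, 2, 3, 9, 2, 2, 0, 8, 1, 8] sum 52, len 12
add 5: [5, 8, 2, 3, 9, 2, 2, 0, 8, 1, 8, 5] sum 53, len 12
Longest length seen: 12.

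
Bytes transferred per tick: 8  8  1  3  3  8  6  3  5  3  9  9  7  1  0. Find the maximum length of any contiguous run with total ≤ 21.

5

[8] sum 8 len 1
[8, 8] sum 16 len 2
[8, 8, 1] sum 17 len 3
[8, 8, 1, 3] sum 20 len 4
[8, 1, 3, 3] sum 15 len 4
[1, 3, 3, 8] sum 15 len 4
[1, 3, 3, 8, 6] sum 21 len 5
[3, 8, 6, 3] sum 20 len 4
[6, 3, 5] sum 14 len 3
[6, 3, 5, 3] sum 17 len 4
[3, 5, 3, 9] sum 20 len 4
[3, 9, 9] sum 21 len 3
[9, 7] sum 16 len 2
[9, 7, 1] sum 17 len 3
[9, 7, 1, 0] sum 17 len 4
Longest length seen: 5.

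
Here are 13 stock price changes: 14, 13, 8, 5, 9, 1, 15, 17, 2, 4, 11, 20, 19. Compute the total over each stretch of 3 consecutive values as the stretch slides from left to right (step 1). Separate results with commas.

Sliding a size-3 window across the 13 values:
[14, 13, 8] → sum 35
[13, 8, 5] → sum 26
[8, 5, 9] → sum 22
[5, 9, 1] → sum 15
[9, 1, 15] → sum 25
[1, 15, 17] → sum 33
[15, 17, 2] → sum 34
[17, 2, 4] → sum 23
[2, 4, 11] → sum 17
[4, 11, 20] → sum 35
[11, 20, 19] → sum 50

35, 26, 22, 15, 25, 33, 34, 23, 17, 35, 50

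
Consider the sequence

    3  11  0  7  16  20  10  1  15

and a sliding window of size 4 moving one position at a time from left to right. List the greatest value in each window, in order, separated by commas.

11, 16, 20, 20, 20, 20

Sliding a size-4 window across the 9 values:
(3, 11, 0, 7) → max 11
(11, 0, 7, 16) → max 16
(0, 7, 16, 20) → max 20
(7, 16, 20, 10) → max 20
(16, 20, 10, 1) → max 20
(20, 10, 1, 15) → max 20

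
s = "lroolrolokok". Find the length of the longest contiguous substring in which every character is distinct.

3

add l: [l] len 1
add r: [l, r] len 2
add o: [l, r, o] len 3
add o (repeat o, move left end past it): [o] len 1
add l: [o, l] len 2
add r: [o, l, r] len 3
add o (repeat o, move left end past it): [l, r, o] len 3
add l (repeat l, move left end past it): [r, o, l] len 3
add o (repeat o, move left end past it): [l, o] len 2
add k: [l, o, k] len 3
add o (repeat o, move left end past it): [k, o] len 2
add k (repeat k, move left end past it): [o, k] len 2
Longest all-distinct length: 3.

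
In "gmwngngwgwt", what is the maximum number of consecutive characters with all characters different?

[g] len 1
[g, m] len 2
[g, m, w] len 3
[g, m, w, n] len 4
[m, w, n, g] len 4
[g, n] len 2
[n, g] len 2
[n, g, w] len 3
[w, g] len 2
[g, w] len 2
[g, w, t] len 3
Longest all-distinct length: 4.

4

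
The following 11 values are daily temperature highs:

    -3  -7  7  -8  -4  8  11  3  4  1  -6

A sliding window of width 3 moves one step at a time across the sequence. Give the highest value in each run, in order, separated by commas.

7, 7, 7, 8, 11, 11, 11, 4, 4

[-3, -7, 7] → max 7
[-7, 7, -8] → max 7
[7, -8, -4] → max 7
[-8, -4, 8] → max 8
[-4, 8, 11] → max 11
[8, 11, 3] → max 11
[11, 3, 4] → max 11
[3, 4, 1] → max 4
[4, 1, -6] → max 4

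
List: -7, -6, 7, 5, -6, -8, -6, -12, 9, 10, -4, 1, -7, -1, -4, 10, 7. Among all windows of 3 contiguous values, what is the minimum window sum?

-26

Each size-3 window and its sum:
[-7, -6, 7] → sum -6
[-6, 7, 5] → sum 6
[7, 5, -6] → sum 6
[5, -6, -8] → sum -9
[-6, -8, -6] → sum -20
[-8, -6, -12] → sum -26
[-6, -12, 9] → sum -9
[-12, 9, 10] → sum 7
[9, 10, -4] → sum 15
[10, -4, 1] → sum 7
[-4, 1, -7] → sum -10
[1, -7, -1] → sum -7
[-7, -1, -4] → sum -12
[-1, -4, 10] → sum 5
[-4, 10, 7] → sum 13
Minimum of these is -26.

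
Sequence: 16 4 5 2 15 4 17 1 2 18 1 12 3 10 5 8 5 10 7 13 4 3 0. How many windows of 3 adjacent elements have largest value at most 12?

9

16 4 5 → max 16
4 5 2 → max 5  ≤ 12 ✓
5 2 15 → max 15
2 15 4 → max 15
15 4 17 → max 17
4 17 1 → max 17
17 1 2 → max 17
1 2 18 → max 18
2 18 1 → max 18
18 1 12 → max 18
1 12 3 → max 12  ≤ 12 ✓
12 3 10 → max 12  ≤ 12 ✓
3 10 5 → max 10  ≤ 12 ✓
10 5 8 → max 10  ≤ 12 ✓
5 8 5 → max 8  ≤ 12 ✓
8 5 10 → max 10  ≤ 12 ✓
5 10 7 → max 10  ≤ 12 ✓
10 7 13 → max 13
7 13 4 → max 13
13 4 3 → max 13
4 3 0 → max 4  ≤ 12 ✓
9 windows satisfy the condition.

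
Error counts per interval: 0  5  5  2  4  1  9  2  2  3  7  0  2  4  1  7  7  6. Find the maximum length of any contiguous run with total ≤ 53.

→ 0: sum 0, len 1
→ 5: sum 5, len 2
→ 5: sum 10, len 3
→ 2: sum 12, len 4
→ 4: sum 16, len 5
→ 1: sum 17, len 6
→ 9: sum 26, len 7
→ 2: sum 28, len 8
→ 2: sum 30, len 9
→ 3: sum 33, len 10
→ 7: sum 40, len 11
→ 0: sum 40, len 12
→ 2: sum 42, len 13
→ 4: sum 46, len 14
→ 1: sum 47, len 15
→ 7 (dropped 0, 5): sum 49, len 14
→ 7 (dropped 5): sum 51, len 14
→ 6 (dropped 2, 4): sum 51, len 13
Longest length seen: 15.

15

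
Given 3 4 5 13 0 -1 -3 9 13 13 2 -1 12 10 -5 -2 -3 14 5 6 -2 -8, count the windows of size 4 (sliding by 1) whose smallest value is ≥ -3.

[3, 4, 5, 13] → min 3  ≥ -3 ✓
[4, 5, 13, 0] → min 0  ≥ -3 ✓
[5, 13, 0, -1] → min -1  ≥ -3 ✓
[13, 0, -1, -3] → min -3  ≥ -3 ✓
[0, -1, -3, 9] → min -3  ≥ -3 ✓
[-1, -3, 9, 13] → min -3  ≥ -3 ✓
[-3, 9, 13, 13] → min -3  ≥ -3 ✓
[9, 13, 13, 2] → min 2  ≥ -3 ✓
[13, 13, 2, -1] → min -1  ≥ -3 ✓
[13, 2, -1, 12] → min -1  ≥ -3 ✓
[2, -1, 12, 10] → min -1  ≥ -3 ✓
[-1, 12, 10, -5] → min -5
[12, 10, -5, -2] → min -5
[10, -5, -2, -3] → min -5
[-5, -2, -3, 14] → min -5
[-2, -3, 14, 5] → min -3  ≥ -3 ✓
[-3, 14, 5, 6] → min -3  ≥ -3 ✓
[14, 5, 6, -2] → min -2  ≥ -3 ✓
[5, 6, -2, -8] → min -8
14 windows satisfy the condition.

14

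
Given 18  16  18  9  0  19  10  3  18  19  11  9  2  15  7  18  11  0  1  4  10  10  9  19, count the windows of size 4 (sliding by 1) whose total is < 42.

(18, 16, 18, 9) → sum 61
(16, 18, 9, 0) → sum 43
(18, 9, 0, 19) → sum 46
(9, 0, 19, 10) → sum 38  < 42 ✓
(0, 19, 10, 3) → sum 32  < 42 ✓
(19, 10, 3, 18) → sum 50
(10, 3, 18, 19) → sum 50
(3, 18, 19, 11) → sum 51
(18, 19, 11, 9) → sum 57
(19, 11, 9, 2) → sum 41  < 42 ✓
(11, 9, 2, 15) → sum 37  < 42 ✓
(9, 2, 15, 7) → sum 33  < 42 ✓
(2, 15, 7, 18) → sum 42
(15, 7, 18, 11) → sum 51
(7, 18, 11, 0) → sum 36  < 42 ✓
(18, 11, 0, 1) → sum 30  < 42 ✓
(11, 0, 1, 4) → sum 16  < 42 ✓
(0, 1, 4, 10) → sum 15  < 42 ✓
(1, 4, 10, 10) → sum 25  < 42 ✓
(4, 10, 10, 9) → sum 33  < 42 ✓
(10, 10, 9, 19) → sum 48
11 windows satisfy the condition.

11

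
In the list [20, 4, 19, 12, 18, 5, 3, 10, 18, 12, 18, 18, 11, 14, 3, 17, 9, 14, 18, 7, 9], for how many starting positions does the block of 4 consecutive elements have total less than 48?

8

20 4 19 12 → sum 55
4 19 12 18 → sum 53
19 12 18 5 → sum 54
12 18 5 3 → sum 38  < 48 ✓
18 5 3 10 → sum 36  < 48 ✓
5 3 10 18 → sum 36  < 48 ✓
3 10 18 12 → sum 43  < 48 ✓
10 18 12 18 → sum 58
18 12 18 18 → sum 66
12 18 18 11 → sum 59
18 18 11 14 → sum 61
18 11 14 3 → sum 46  < 48 ✓
11 14 3 17 → sum 45  < 48 ✓
14 3 17 9 → sum 43  < 48 ✓
3 17 9 14 → sum 43  < 48 ✓
17 9 14 18 → sum 58
9 14 18 7 → sum 48
14 18 7 9 → sum 48
8 windows satisfy the condition.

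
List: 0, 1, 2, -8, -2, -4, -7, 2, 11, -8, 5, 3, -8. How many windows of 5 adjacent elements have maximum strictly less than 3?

[0, 1, 2, -8, -2] → max 2  < 3 ✓
[1, 2, -8, -2, -4] → max 2  < 3 ✓
[2, -8, -2, -4, -7] → max 2  < 3 ✓
[-8, -2, -4, -7, 2] → max 2  < 3 ✓
[-2, -4, -7, 2, 11] → max 11
[-4, -7, 2, 11, -8] → max 11
[-7, 2, 11, -8, 5] → max 11
[2, 11, -8, 5, 3] → max 11
[11, -8, 5, 3, -8] → max 11
4 windows satisfy the condition.

4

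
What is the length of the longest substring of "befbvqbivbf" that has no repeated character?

5

add b: [b] len 1
add e: [b, e] len 2
add f: [b, e, f] len 3
add b (repeat b, move left end past it): [e, f, b] len 3
add v: [e, f, b, v] len 4
add q: [e, f, b, v, q] len 5
add b (repeat b, move left end past it): [v, q, b] len 3
add i: [v, q, b, i] len 4
add v (repeat v, move left end past it): [q, b, i, v] len 4
add b (repeat b, move left end past it): [i, v, b] len 3
add f: [i, v, b, f] len 4
Longest all-distinct length: 5.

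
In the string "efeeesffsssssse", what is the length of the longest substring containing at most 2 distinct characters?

9

add e: window [e] (1 distinct), len 1
add f: window [e, f] (2 distinct), len 2
add e: window [e, f, e] (2 distinct), len 3
add e: window [e, f, e, e] (2 distinct), len 4
add e: window [e, f, e, e, e] (2 distinct), len 5
add s: window [e, e, e, s] (2 distinct), len 4
add f: window [s, f] (2 distinct), len 2
add f: window [s, f, f] (2 distinct), len 3
add s: window [s, f, f, s] (2 distinct), len 4
add s: window [s, f, f, s, s] (2 distinct), len 5
add s: window [s, f, f, s, s, s] (2 distinct), len 6
add s: window [s, f, f, s, s, s, s] (2 distinct), len 7
add s: window [s, f, f, s, s, s, s, s] (2 distinct), len 8
add s: window [s, f, f, s, s, s, s, s, s] (2 distinct), len 9
add e: window [s, s, s, s, s, s, e] (2 distinct), len 7
Longest length with ≤2 distinct: 9.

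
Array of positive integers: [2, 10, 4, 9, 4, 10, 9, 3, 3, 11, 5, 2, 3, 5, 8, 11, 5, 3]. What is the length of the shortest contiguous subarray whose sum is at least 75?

add 2: running sum 2 < 75
add 10: running sum 12 < 75
add 4: running sum 16 < 75
add 9: running sum 25 < 75
add 4: running sum 29 < 75
add 10: running sum 39 < 75
add 9: running sum 48 < 75
add 3: running sum 51 < 75
add 3: running sum 54 < 75
add 11: running sum 65 < 75
add 5: running sum 70 < 75
add 2: running sum 72 < 75
add 3: shortest ending here [2, 10, 4, 9, 4, 10, 9, 3, 3, 11, 5, 2, 3] sum 75, len 13
add 5: shortest ending here [10, 4, 9, 4, 10, 9, 3, 3, 11, 5, 2, 3, 5] sum 78, len 13
add 8: shortest ending here [4, 9, 4, 10, 9, 3, 3, 11, 5, 2, 3, 5, 8] sum 76, len 13
add 11: shortest ending here [9, 4, 10, 9, 3, 3, 11, 5, 2, 3, 5, 8, 11] sum 83, len 13
add 5: shortest ending here [10, 9, 3, 3, 11, 5, 2, 3, 5, 8, 11, 5] sum 75, len 12
add 3: shortest ending here [10, 9, 3, 3, 11, 5, 2, 3, 5, 8, 11, 5, 3] sum 78, len 13
Shortest qualifying length: 12.

12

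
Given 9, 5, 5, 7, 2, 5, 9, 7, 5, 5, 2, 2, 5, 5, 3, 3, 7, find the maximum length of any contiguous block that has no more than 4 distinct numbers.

add 9: window [9] (1 distinct), len 1
add 5: window [9, 5] (2 distinct), len 2
add 5: window [9, 5, 5] (2 distinct), len 3
add 7: window [9, 5, 5, 7] (3 distinct), len 4
add 2: window [9, 5, 5, 7, 2] (4 distinct), len 5
add 5: window [9, 5, 5, 7, 2, 5] (4 distinct), len 6
add 9: window [9, 5, 5, 7, 2, 5, 9] (4 distinct), len 7
add 7: window [9, 5, 5, 7, 2, 5, 9, 7] (4 distinct), len 8
add 5: window [9, 5, 5, 7, 2, 5, 9, 7, 5] (4 distinct), len 9
add 5: window [9, 5, 5, 7, 2, 5, 9, 7, 5, 5] (4 distinct), len 10
add 2: window [9, 5, 5, 7, 2, 5, 9, 7, 5, 5, 2] (4 distinct), len 11
add 2: window [9, 5, 5, 7, 2, 5, 9, 7, 5, 5, 2, 2] (4 distinct), len 12
add 5: window [9, 5, 5, 7, 2, 5, 9, 7, 5, 5, 2, 2, 5] (4 distinct), len 13
add 5: window [9, 5, 5, 7, 2, 5, 9, 7, 5, 5, 2, 2, 5, 5] (4 distinct), len 14
add 3: window [7, 5, 5, 2, 2, 5, 5, 3] (4 distinct), len 8
add 3: window [7, 5, 5, 2, 2, 5, 5, 3, 3] (4 distinct), len 9
add 7: window [7, 5, 5, 2, 2, 5, 5, 3, 3, 7] (4 distinct), len 10
Longest length with ≤4 distinct: 14.

14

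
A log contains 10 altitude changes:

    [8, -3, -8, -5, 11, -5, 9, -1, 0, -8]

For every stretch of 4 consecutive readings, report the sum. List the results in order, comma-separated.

-8, -5, -7, 10, 14, 3, 0

(8, -3, -8, -5) → sum -8
(-3, -8, -5, 11) → sum -5
(-8, -5, 11, -5) → sum -7
(-5, 11, -5, 9) → sum 10
(11, -5, 9, -1) → sum 14
(-5, 9, -1, 0) → sum 3
(9, -1, 0, -8) → sum 0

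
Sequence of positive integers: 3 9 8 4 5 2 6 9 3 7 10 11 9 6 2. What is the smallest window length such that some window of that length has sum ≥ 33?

add 3: running sum 3 < 33
add 9: running sum 12 < 33
add 8: running sum 20 < 33
add 4: running sum 24 < 33
add 5: running sum 29 < 33
add 2: running sum 31 < 33
add 6: shortest ending here [9, 8, 4, 5, 2, 6] sum 34, len 6
add 9: shortest ending here [8, 4, 5, 2, 6, 9] sum 34, len 6
add 3: shortest ending here [8, 4, 5, 2, 6, 9, 3] sum 37, len 7
add 7: shortest ending here [4, 5, 2, 6, 9, 3, 7] sum 36, len 7
add 10: shortest ending here [6, 9, 3, 7, 10] sum 35, len 5
add 11: shortest ending here [9, 3, 7, 10, 11] sum 40, len 5
add 9: shortest ending here [7, 10, 11, 9] sum 37, len 4
add 6: shortest ending here [10, 11, 9, 6] sum 36, len 4
add 2: shortest ending here [10, 11, 9, 6, 2] sum 38, len 5
Shortest qualifying length: 4.

4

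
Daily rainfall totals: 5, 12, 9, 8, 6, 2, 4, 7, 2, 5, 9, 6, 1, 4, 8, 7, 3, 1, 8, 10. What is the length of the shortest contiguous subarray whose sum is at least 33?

add 5: running sum 5 < 33
add 12: running sum 17 < 33
add 9: running sum 26 < 33
add 8: shortest ending here [5, 12, 9, 8] sum 34, len 4
add 6: shortest ending here [12, 9, 8, 6] sum 35, len 4
add 2: shortest ending here [12, 9, 8, 6, 2] sum 37, len 5
add 4: shortest ending here [12, 9, 8, 6, 2, 4] sum 41, len 6
add 7: shortest ending here [9, 8, 6, 2, 4, 7] sum 36, len 6
add 2: shortest ending here [9, 8, 6, 2, 4, 7, 2] sum 38, len 7
add 5: shortest ending here [8, 6, 2, 4, 7, 2, 5] sum 34, len 7
add 9: shortest ending here [6, 2, 4, 7, 2, 5, 9] sum 35, len 7
add 6: shortest ending here [4, 7, 2, 5, 9, 6] sum 33, len 6
add 1: shortest ending here [4, 7, 2, 5, 9, 6, 1] sum 34, len 7
add 4: shortest ending here [7, 2, 5, 9, 6, 1, 4] sum 34, len 7
add 8: shortest ending here [5, 9, 6, 1, 4, 8] sum 33, len 6
add 7: shortest ending here [9, 6, 1, 4, 8, 7] sum 35, len 6
add 3: shortest ending here [9, 6, 1, 4, 8, 7, 3] sum 38, len 7
add 1: shortest ending here [9, 6, 1, 4, 8, 7, 3, 1] sum 39, len 8
add 8: shortest ending here [6, 1, 4, 8, 7, 3, 1, 8] sum 38, len 8
add 10: shortest ending here [8, 7, 3, 1, 8, 10] sum 37, len 6
Shortest qualifying length: 4.

4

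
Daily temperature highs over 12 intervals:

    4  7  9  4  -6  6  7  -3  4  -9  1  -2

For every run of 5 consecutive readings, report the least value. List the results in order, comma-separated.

-6, -6, -6, -6, -6, -9, -9, -9

[4, 7, 9, 4, -6] → min -6
[7, 9, 4, -6, 6] → min -6
[9, 4, -6, 6, 7] → min -6
[4, -6, 6, 7, -3] → min -6
[-6, 6, 7, -3, 4] → min -6
[6, 7, -3, 4, -9] → min -9
[7, -3, 4, -9, 1] → min -9
[-3, 4, -9, 1, -2] → min -9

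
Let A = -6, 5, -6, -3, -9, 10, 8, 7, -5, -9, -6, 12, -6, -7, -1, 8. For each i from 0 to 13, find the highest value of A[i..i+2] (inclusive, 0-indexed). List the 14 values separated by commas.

Sliding a size-3 window across the 16 values:
-6 5 -6 → max 5
5 -6 -3 → max 5
-6 -3 -9 → max -3
-3 -9 10 → max 10
-9 10 8 → max 10
10 8 7 → max 10
8 7 -5 → max 8
7 -5 -9 → max 7
-5 -9 -6 → max -5
-9 -6 12 → max 12
-6 12 -6 → max 12
12 -6 -7 → max 12
-6 -7 -1 → max -1
-7 -1 8 → max 8

5, 5, -3, 10, 10, 10, 8, 7, -5, 12, 12, 12, -1, 8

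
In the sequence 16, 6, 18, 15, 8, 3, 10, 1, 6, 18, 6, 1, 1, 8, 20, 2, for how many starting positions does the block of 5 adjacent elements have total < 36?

(16, 6, 18, 15, 8) → sum 63
(6, 18, 15, 8, 3) → sum 50
(18, 15, 8, 3, 10) → sum 54
(15, 8, 3, 10, 1) → sum 37
(8, 3, 10, 1, 6) → sum 28  < 36 ✓
(3, 10, 1, 6, 18) → sum 38
(10, 1, 6, 18, 6) → sum 41
(1, 6, 18, 6, 1) → sum 32  < 36 ✓
(6, 18, 6, 1, 1) → sum 32  < 36 ✓
(18, 6, 1, 1, 8) → sum 34  < 36 ✓
(6, 1, 1, 8, 20) → sum 36
(1, 1, 8, 20, 2) → sum 32  < 36 ✓
5 windows satisfy the condition.

5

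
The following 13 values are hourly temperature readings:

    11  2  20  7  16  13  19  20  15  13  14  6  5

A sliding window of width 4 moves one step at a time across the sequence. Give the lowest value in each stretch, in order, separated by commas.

Sliding a size-4 window across the 13 values:
[11, 2, 20, 7] → min 2
[2, 20, 7, 16] → min 2
[20, 7, 16, 13] → min 7
[7, 16, 13, 19] → min 7
[16, 13, 19, 20] → min 13
[13, 19, 20, 15] → min 13
[19, 20, 15, 13] → min 13
[20, 15, 13, 14] → min 13
[15, 13, 14, 6] → min 6
[13, 14, 6, 5] → min 5

2, 2, 7, 7, 13, 13, 13, 13, 6, 5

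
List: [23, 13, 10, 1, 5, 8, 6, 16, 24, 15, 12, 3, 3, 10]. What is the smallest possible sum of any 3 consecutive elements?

23 13 10 → sum 46
13 10 1 → sum 24
10 1 5 → sum 16
1 5 8 → sum 14
5 8 6 → sum 19
8 6 16 → sum 30
6 16 24 → sum 46
16 24 15 → sum 55
24 15 12 → sum 51
15 12 3 → sum 30
12 3 3 → sum 18
3 3 10 → sum 16
Smallest of these is 14.

14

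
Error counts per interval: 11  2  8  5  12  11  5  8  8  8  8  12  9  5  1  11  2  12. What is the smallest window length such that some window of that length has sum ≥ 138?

add 11: running sum 11 < 138
add 2: running sum 13 < 138
add 8: running sum 21 < 138
add 5: running sum 26 < 138
add 12: running sum 38 < 138
add 11: running sum 49 < 138
add 5: running sum 54 < 138
add 8: running sum 62 < 138
add 8: running sum 70 < 138
add 8: running sum 78 < 138
add 8: running sum 86 < 138
add 12: running sum 98 < 138
add 9: running sum 107 < 138
add 5: running sum 112 < 138
add 1: running sum 113 < 138
add 11: running sum 124 < 138
add 2: running sum 126 < 138
end 17: [11, 2, 8, 5, 12, 11, 5, 8, 8, 8, 8, 12, 9, 5, 1, 11, 2, 12] sum 138, len 18
Shortest qualifying length: 18.

18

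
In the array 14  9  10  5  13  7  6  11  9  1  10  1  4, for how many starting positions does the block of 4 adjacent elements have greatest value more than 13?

1

14 9 10 5 → max 14  > 13 ✓
9 10 5 13 → max 13
10 5 13 7 → max 13
5 13 7 6 → max 13
13 7 6 11 → max 13
7 6 11 9 → max 11
6 11 9 1 → max 11
11 9 1 10 → max 11
9 1 10 1 → max 10
1 10 1 4 → max 10
1 window satisfy the condition.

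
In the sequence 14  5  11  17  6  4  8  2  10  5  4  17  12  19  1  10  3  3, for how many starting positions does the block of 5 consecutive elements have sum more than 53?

2

14 5 11 17 6 → sum 53
5 11 17 6 4 → sum 43
11 17 6 4 8 → sum 46
17 6 4 8 2 → sum 37
6 4 8 2 10 → sum 30
4 8 2 10 5 → sum 29
8 2 10 5 4 → sum 29
2 10 5 4 17 → sum 38
10 5 4 17 12 → sum 48
5 4 17 12 19 → sum 57  > 53 ✓
4 17 12 19 1 → sum 53
17 12 19 1 10 → sum 59  > 53 ✓
12 19 1 10 3 → sum 45
19 1 10 3 3 → sum 36
2 windows satisfy the condition.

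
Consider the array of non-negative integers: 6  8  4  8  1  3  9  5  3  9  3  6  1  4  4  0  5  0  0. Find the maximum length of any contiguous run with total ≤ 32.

10

[6] sum 6 len 1
[6, 8] sum 14 len 2
[6, 8, 4] sum 18 len 3
[6, 8, 4, 8] sum 26 len 4
[6, 8, 4, 8, 1] sum 27 len 5
[6, 8, 4, 8, 1, 3] sum 30 len 6
[4, 8, 1, 3, 9] sum 25 len 5
[4, 8, 1, 3, 9, 5] sum 30 len 6
[8, 1, 3, 9, 5, 3] sum 29 len 6
[1, 3, 9, 5, 3, 9] sum 30 len 6
[3, 9, 5, 3, 9, 3] sum 32 len 6
[5, 3, 9, 3, 6] sum 26 len 5
[5, 3, 9, 3, 6, 1] sum 27 len 6
[5, 3, 9, 3, 6, 1, 4] sum 31 len 7
[3, 9, 3, 6, 1, 4, 4] sum 30 len 7
[3, 9, 3, 6, 1, 4, 4, 0] sum 30 len 8
[9, 3, 6, 1, 4, 4, 0, 5] sum 32 len 8
[9, 3, 6, 1, 4, 4, 0, 5, 0] sum 32 len 9
[9, 3, 6, 1, 4, 4, 0, 5, 0, 0] sum 32 len 10
Longest length seen: 10.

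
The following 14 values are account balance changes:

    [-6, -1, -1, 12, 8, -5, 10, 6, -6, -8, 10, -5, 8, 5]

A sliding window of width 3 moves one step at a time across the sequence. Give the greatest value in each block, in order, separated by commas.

Sliding a size-3 window across the 14 values:
[-6, -1, -1] → max -1
[-1, -1, 12] → max 12
[-1, 12, 8] → max 12
[12, 8, -5] → max 12
[8, -5, 10] → max 10
[-5, 10, 6] → max 10
[10, 6, -6] → max 10
[6, -6, -8] → max 6
[-6, -8, 10] → max 10
[-8, 10, -5] → max 10
[10, -5, 8] → max 10
[-5, 8, 5] → max 8

-1, 12, 12, 12, 10, 10, 10, 6, 10, 10, 10, 8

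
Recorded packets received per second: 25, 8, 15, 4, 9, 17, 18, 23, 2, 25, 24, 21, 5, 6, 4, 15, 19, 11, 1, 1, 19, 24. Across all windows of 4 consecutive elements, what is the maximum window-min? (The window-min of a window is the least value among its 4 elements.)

Window mins for each of the 19 positions:
(25, 8, 15, 4) → min 4
(8, 15, 4, 9) → min 4
(15, 4, 9, 17) → min 4
(4, 9, 17, 18) → min 4
(9, 17, 18, 23) → min 9
(17, 18, 23, 2) → min 2
(18, 23, 2, 25) → min 2
(23, 2, 25, 24) → min 2
(2, 25, 24, 21) → min 2
(25, 24, 21, 5) → min 5
(24, 21, 5, 6) → min 5
(21, 5, 6, 4) → min 4
(5, 6, 4, 15) → min 4
(6, 4, 15, 19) → min 4
(4, 15, 19, 11) → min 4
(15, 19, 11, 1) → min 1
(19, 11, 1, 1) → min 1
(11, 1, 1, 19) → min 1
(1, 1, 19, 24) → min 1
Maximum of these is 9.

9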